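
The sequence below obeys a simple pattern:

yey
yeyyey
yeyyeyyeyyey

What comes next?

yeyyeyyeyyeyyeyyeyyeyyey

s(k+1) = s(k)·s(k) — each term doubles the last.
One more doubling of yeyyeyyeyyey gives the answer.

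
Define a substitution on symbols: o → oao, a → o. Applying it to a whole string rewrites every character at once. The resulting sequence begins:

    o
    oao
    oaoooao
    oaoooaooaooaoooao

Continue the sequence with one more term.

Rewriting the 17 symbols of oaoooaooaooaoooao one by one yields oao o oao oao oao o oao oao o oao oao o oao oao oao o oao; concatenated:

oaoooaooaooaoooaooaoooaooaoooaooaooaoooao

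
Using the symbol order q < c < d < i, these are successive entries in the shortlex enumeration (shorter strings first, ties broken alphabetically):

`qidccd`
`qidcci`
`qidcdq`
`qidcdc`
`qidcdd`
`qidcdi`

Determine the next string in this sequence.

Treat qidcdi as a base-4 numeral over the given alphabet and add one, carrying through any trailing i's.

qidciq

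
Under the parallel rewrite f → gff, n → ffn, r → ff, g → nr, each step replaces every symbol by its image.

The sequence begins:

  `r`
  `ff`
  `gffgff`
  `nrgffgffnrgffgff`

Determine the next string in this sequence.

Replace each of the 16 characters of nrgffgffnrgffgff in place — ffn ff nr gff gff nr gff gff ffn ff nr gff gff nr gff gff — and concatenate.

ffnffnrgffgffnrgffgffffnffnrgffgffnrgffgff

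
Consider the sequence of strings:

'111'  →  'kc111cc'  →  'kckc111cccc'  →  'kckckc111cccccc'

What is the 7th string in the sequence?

s(k+1) = kc·s(k)·cc, so each term gains kc as a prefix and cc as a suffix.
From kckckc111cccccc, 3 further steps: kckckc111cccccc → kckckckc111cccccccc → kckckckckc111cccccccccc → (answer).

kckckckckckc111cccccccccccc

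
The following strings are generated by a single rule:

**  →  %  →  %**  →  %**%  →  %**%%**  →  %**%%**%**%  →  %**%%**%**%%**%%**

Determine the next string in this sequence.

%**%%**%**%%**%%**%**%%**%**%

Each term (from the third on) is the previous term followed by the one before it: term 3 = %·** = %**.
So term 8 is %**%%**%**%%**%%**·%**%%**%**%.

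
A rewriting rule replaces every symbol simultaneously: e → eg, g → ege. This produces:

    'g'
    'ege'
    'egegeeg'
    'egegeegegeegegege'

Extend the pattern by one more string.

Rewriting the 17 symbols of egegeegegeegegege one by one yields eg ege eg ege eg eg ege eg ege eg eg ege eg ege eg ege eg; concatenated:

egegeegegeegegegeegegeegegegeegegeegegeeg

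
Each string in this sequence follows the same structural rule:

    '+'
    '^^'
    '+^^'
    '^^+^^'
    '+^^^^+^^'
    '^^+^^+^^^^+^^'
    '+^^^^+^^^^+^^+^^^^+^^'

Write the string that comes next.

^^+^^+^^^^+^^+^^^^+^^^^+^^+^^^^+^^

From term 3 onward, concatenate the second-to-last term with the last: +·^^ = +^^, ^^·+^^ = ^^+^^, …
Continuing: ^^+^^+^^^^+^^ · +^^^^+^^^^+^^+^^^^+^^ gives term 8.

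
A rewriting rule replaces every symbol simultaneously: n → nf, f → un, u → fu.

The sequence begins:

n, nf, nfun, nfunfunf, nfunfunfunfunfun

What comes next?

Replace each of the 16 characters of nfunfunfunfunfun in place — nf un fu nf un fu nf un fu nf un fu nf un fu nf — and concatenate.

nfunfunfunfunfunfunfunfunfunfunf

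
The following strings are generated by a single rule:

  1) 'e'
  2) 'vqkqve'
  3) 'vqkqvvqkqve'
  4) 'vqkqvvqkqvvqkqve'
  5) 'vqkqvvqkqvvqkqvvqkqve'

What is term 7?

vqkqvvqkqvvqkqvvqkqvvqkqvvqkqve

Each term is the previous one with vqkqv prepended.
From vqkqvvqkqvvqkqvvqkqve, 2 further steps: vqkqvvqkqvvqkqvvqkqve → vqkqvvqkqvvqkqvvqkqvvqkqve → (answer).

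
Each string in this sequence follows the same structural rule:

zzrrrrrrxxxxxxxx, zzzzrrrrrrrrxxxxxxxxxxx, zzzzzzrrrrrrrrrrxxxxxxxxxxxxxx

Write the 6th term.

zzzzzzzzzzzzrrrrrrrrrrrrrrrrxxxxxxxxxxxxxxxxxxxxxxx

Reading off run lengths: z runs 2, 4, 6; r runs 6, 8, 10; x runs 8, 11, 14 — each is linear in n, where the shown terms are n = 2, 3, 4.
Setting n = 7 gives 12, 16, 23 characters in each block.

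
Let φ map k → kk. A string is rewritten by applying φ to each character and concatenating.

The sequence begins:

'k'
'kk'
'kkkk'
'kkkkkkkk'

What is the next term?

Apply φ to kkkkkkkk symbol by symbol: k→kk, k→kk, k→kk, k→kk, k→kk, k→kk, k→kk, k→kk; joined: kk kk kk kk kk kk kk kk.

kkkkkkkkkkkkkkkk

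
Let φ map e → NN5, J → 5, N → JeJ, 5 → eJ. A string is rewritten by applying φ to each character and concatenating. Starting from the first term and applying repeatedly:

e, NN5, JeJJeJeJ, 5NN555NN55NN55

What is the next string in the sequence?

eJJeJJeJeJeJeJJeJJeJeJeJJeJJeJeJeJ

Replace each of the 14 characters of 5NN555NN55NN55 in place — eJ JeJ JeJ eJ eJ eJ JeJ JeJ eJ eJ JeJ JeJ eJ eJ — and concatenate.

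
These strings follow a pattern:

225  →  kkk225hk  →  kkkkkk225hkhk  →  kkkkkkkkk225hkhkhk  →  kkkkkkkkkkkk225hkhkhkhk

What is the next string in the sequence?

kkkkkkkkkkkkkkk225hkhkhkhkhk

s(k+1) = kkk·s(k)·hk, so each term gains kkk as a prefix and hk as a suffix.
So the next term is kkk·kkkkkkkkkkkk225hkhkhkhk·hk.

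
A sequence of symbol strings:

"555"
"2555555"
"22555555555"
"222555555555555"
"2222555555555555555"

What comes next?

22222555555555555555555

s(k+1) = 2·s(k)·555, so each term gains 2 as a prefix and 555 as a suffix.
One more step from 2222555555555555555 gives the answer.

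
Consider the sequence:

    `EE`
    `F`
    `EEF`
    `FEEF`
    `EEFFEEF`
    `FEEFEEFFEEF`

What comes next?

EEFFEEFFEEFEEFFEEF

From term 3 onward, concatenate the second-to-last term with the last: EE·F = EEF, F·EEF = FEEF, …
The next term joins EEFFEEF and FEEFEEFFEEF.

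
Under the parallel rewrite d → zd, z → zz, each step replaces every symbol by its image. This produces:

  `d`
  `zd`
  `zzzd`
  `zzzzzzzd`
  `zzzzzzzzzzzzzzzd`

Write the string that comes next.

zzzzzzzzzzzzzzzzzzzzzzzzzzzzzzzd

φ(zzzzzzzzzzzzzzzd) expands symbol-by-symbol to zz zz zz zz zz zz zz zz zz zz zz zz zz zz zz zd; joining the 16 pieces gives the next term.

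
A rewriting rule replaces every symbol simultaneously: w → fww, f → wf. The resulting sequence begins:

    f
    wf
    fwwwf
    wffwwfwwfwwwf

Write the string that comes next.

φ(wffwwfwwfwwwf) expands symbol-by-symbol to fww wf wf fww fww wf fww fww wf fww fww fww wf; joining the 13 pieces gives the next term.

fwwwfwffwwfwwwffwwfwwwffwwfwwfwwwf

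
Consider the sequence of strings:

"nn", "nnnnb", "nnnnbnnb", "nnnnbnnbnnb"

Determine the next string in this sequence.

Each term is the previous one with nnb appended.
Applying this once more to nnnnbnnbnnb:

nnnnbnnbnnbnnb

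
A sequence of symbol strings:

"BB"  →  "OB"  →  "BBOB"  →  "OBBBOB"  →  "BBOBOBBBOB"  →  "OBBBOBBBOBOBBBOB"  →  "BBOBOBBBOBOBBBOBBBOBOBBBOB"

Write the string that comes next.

OBBBOBBBOBOBBBOBBBOBOBBBOBOBBBOBBBOBOBBBOB

Each term (from the third on) is the two preceding terms concatenated in order: term 3 = BB·OB = BBOB.
The next term joins OBBBOBBBOBOBBBOB and BBOBOBBBOBOBBBOBBBOBOBBBOB.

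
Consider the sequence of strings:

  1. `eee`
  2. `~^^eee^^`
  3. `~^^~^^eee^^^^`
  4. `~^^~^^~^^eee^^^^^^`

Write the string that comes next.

s(k+1) = ~^^·s(k)·^^, so each term gains ~^^ as a prefix and ^^ as a suffix.
Applying this once more to ~^^~^^~^^eee^^^^^^:

~^^~^^~^^~^^eee^^^^^^^^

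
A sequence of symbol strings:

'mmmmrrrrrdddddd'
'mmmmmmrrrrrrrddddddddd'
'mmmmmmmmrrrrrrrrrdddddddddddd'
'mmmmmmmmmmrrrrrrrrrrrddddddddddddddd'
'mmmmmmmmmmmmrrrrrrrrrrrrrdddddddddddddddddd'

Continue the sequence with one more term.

mmmmmmmmmmmmmmrrrrrrrrrrrrrrrddddddddddddddddddddd

Term n consists of 2n m's, followed by 2n+1 r's, followed by 3n d's, where the shown terms are n = 2, 3, 4, 5, 6.
At n = 7 the blocks have lengths 14, 15, 21.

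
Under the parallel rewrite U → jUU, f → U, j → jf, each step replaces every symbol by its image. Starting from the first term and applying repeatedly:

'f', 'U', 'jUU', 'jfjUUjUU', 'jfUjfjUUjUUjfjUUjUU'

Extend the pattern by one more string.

Replace each of the 19 characters of jfUjfjUUjUUjfjUUjUU in place — jf U jUU jf U jf jUU jUU jf jUU jUU jf U jf jUU jUU jf jUU jUU — and concatenate.

jfUjUUjfUjfjUUjUUjfjUUjUUjfUjfjUUjUUjfjUUjUU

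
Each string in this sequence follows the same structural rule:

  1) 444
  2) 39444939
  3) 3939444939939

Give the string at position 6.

Every step adds 39 to the front and 939 to the end of the previous string.
From 3939444939939, 3 further steps: 3939444939939 → 393939444939939939 → 39393939444939939939939 → (answer).

3939393939444939939939939939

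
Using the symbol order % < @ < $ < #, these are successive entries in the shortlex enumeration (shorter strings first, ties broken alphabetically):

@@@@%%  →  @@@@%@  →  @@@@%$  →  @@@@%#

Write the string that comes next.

@@@@@%

Find the rightmost character of @@@@%# below #, bump it to the next letter, and reset everything to its right to %.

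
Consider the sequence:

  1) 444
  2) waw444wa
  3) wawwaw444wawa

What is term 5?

s(k+1) = waw·s(k)·wa, so each term gains waw as a prefix and wa as a suffix.
From wawwaw444wawa, 2 further steps: wawwaw444wawa → wawwawwaw444wawawa → (answer).

wawwawwawwaw444wawawawa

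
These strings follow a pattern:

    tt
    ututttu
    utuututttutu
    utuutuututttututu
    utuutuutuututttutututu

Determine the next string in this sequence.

s(k+1) = utu·s(k)·tu, so each term gains utu as a prefix and tu as a suffix.
Applying this once more to utuutuutuututttutututu:

utuutuutuutuututttututututu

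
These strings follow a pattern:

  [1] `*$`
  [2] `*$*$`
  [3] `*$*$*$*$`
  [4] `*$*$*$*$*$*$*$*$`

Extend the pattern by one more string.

s(k+1) = s(k)·s(k) — each term doubles the last.
Doubling *$*$*$*$*$*$*$*$:

*$*$*$*$*$*$*$*$*$*$*$*$*$*$*$*$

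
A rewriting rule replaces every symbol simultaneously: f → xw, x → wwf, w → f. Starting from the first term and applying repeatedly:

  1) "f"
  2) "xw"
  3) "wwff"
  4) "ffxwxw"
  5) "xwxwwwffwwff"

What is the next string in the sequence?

Expanding xwxwwwffwwff: x→wwf, w→f, x→wwf, w→f, w→f, w→f, f→xw, f→xw, w→f, w→f, f→xw, f→xw. Concatenated: wwf f wwf f f f xw xw f f xw xw.

wwffwwffffxwxwffxwxw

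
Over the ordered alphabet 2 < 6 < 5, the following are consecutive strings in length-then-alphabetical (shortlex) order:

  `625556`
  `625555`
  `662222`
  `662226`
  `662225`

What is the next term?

Treat 662225 as a base-3 numeral over the given alphabet and add one, carrying through any trailing 5's.

662262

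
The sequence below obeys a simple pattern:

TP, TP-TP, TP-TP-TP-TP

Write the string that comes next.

TP-TP-TP-TP-TP-TP-TP-TP

Every step duplicates the string with '-' between the halves.
One more doubling of TP-TP-TP-TP gives the answer.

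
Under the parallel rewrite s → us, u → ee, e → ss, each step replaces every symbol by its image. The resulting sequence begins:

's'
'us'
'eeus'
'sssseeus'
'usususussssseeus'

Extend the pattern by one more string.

Replace each of the 16 characters of usususussssseeus in place — ee us ee us ee us ee us us us us us ss ss ee us — and concatenate.

eeuseeuseeuseeususususussssseeus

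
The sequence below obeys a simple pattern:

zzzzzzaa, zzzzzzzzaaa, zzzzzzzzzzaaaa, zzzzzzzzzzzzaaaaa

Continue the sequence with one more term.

Each string has the form z^{2n} a^{n-1}, where the shown terms are n = 3, 4, 5, 6.
For the next term, n = 7, so the run lengths are 14, 6.

zzzzzzzzzzzzzzaaaaaa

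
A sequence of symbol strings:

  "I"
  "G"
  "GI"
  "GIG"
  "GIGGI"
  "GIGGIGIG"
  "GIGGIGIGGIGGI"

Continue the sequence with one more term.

Each term (from the third on) is the previous term followed by the one before it: term 3 = G·I = GI.
The next term joins GIGGIGIGGIGGI and GIGGIGIG.

GIGGIGIGGIGGIGIGGIGIG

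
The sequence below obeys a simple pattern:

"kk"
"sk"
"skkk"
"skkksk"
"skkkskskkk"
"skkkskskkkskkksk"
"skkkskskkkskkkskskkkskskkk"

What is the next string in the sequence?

skkkskskkkskkkskskkkskskkkskkkskskkkskkksk

From term 3 onward, concatenate the last term with the second-to-last: sk·kk = skkk, skkk·sk = skkksk, …
The next term joins skkkskskkkskkkskskkkskskkk and skkkskskkkskkksk.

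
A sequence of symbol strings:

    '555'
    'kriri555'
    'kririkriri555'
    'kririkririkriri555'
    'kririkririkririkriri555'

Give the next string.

Every step adds kriri at the front: s(k+1) = kriri·s(k).
Applying this once more to kririkririkririkriri555:

kririkririkririkririkriri555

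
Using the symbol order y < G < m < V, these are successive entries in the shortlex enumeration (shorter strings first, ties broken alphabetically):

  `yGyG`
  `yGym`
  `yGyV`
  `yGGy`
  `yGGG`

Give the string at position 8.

yGmy

Advancing 3 positions from yGGG through yGGG → yGGm → yGGV reaches term 8.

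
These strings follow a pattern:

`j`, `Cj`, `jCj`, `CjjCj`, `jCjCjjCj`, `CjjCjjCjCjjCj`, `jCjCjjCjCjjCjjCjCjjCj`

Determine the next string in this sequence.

Each term (from the third on) is the two preceding terms concatenated in order: term 3 = j·Cj = jCj.
The next term joins CjjCjjCjCjjCj and jCjCjjCjCjjCjjCjCjjCj.

CjjCjjCjCjjCjjCjCjjCjCjjCjjCjCjjCj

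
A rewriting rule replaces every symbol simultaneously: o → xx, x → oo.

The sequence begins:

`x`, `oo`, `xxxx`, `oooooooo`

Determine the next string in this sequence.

Rewriting each symbol of oooooooo: o→xx, o→xx, o→xx, o→xx, o→xx, o→xx, o→xx, o→xx, which concatenates to xx xx xx xx xx xx xx xx.

xxxxxxxxxxxxxxxx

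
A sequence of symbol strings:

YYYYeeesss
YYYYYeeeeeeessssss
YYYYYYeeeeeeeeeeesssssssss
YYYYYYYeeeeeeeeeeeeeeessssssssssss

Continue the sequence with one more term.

YYYYYYYYeeeeeeeeeeeeeeeeeeesssssssssssssss

Reading off run lengths: Y runs 4, 5, 6, 7; e runs 3, 7, 11, 15; s runs 3, 6, 9, 12 — each is linear in n (n = 1, 2, …).
At n = 5 the blocks have lengths 8, 19, 15.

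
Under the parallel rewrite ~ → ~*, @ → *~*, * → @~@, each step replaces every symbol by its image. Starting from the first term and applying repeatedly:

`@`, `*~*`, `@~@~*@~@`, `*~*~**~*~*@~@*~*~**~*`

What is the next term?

@~@~*@~@~*@~@@~@~*@~@~*@~@*~*~**~*@~@~*@~@~*@~@@~@~*@~@

Applying the rule to each of the 21 symbols of *~*~**~*~*@~@*~*~**~* gives the pieces @~@ ~* @~@ ~* @~@ @~@ ~* @~@ ~* @~@ *~* ~* *~* @~@ ~* @~@ ~* @~@ @~@ ~* @~@, which concatenate to the answer.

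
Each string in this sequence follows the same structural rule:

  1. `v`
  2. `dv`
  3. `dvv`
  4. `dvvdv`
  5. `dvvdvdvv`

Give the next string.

This is a Fibonacci-style word recurrence s(k) = s(k−1)·s(k−2): e.g. dv·v = dvv.
Continuing: dvvdvdvv · dvvdv gives term 6.

dvvdvdvvdvvdv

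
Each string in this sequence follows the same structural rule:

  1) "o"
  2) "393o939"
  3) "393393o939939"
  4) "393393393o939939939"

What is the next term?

s(k+1) = 393·s(k)·939, so each term gains 393 as a prefix and 939 as a suffix.
Applying this once more to 393393393o939939939:

393393393393o939939939939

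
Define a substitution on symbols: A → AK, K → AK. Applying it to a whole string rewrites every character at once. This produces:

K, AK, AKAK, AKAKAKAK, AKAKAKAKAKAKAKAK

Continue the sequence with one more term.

AKAKAKAKAKAKAKAKAKAKAKAKAKAKAKAK

φ(AKAKAKAKAKAKAKAK) expands symbol-by-symbol to AK AK AK AK AK AK AK AK AK AK AK AK AK AK AK AK; joining the 16 pieces gives the next term.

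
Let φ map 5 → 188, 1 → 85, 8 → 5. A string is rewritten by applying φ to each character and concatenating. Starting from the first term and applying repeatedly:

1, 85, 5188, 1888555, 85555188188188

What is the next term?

5188188188188855585558555

Applying the rule to each of the 14 symbols of 85555188188188 gives the pieces 5 188 188 188 188 85 5 5 85 5 5 85 5 5, which concatenate to the answer.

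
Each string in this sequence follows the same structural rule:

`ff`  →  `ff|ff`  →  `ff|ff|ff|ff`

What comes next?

ff|ff|ff|ff|ff|ff|ff|ff

Every step duplicates the string with '|' between the halves.
So the next term is two copies of ff|ff|ff|ff with '|' between the halves.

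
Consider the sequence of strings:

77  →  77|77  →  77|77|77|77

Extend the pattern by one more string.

77|77|77|77|77|77|77|77

Every step duplicates the string with '|' between the halves.
So the next term is two copies of 77|77|77|77 with '|' between the halves.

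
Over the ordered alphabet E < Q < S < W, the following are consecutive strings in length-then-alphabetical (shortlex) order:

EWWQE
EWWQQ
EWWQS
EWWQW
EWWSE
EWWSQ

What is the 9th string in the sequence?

Stepping forward 3 times from EWWSQ: EWWSQ → EWWSS → EWWSW, then the target.

EWWWE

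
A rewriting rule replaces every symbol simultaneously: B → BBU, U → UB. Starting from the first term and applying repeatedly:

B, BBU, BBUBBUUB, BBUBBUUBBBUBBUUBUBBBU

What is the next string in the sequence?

φ(BBUBBUUBBBUBBUUBUBBBU) expands symbol-by-symbol to BBU BBU UB BBU BBU UB UB BBU BBU BBU UB BBU BBU UB UB BBU UB BBU BBU BBU UB; joining the 21 pieces gives the next term.

BBUBBUUBBBUBBUUBUBBBUBBUBBUUBBBUBBUUBUBBBUUBBBUBBUBBUUB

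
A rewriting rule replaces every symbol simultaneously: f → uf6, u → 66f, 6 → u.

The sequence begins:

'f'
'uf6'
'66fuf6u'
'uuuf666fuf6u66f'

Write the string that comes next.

Applying the rule to each of the 15 symbols of uuuf666fuf6u66f gives the pieces 66f 66f 66f uf6 u u u uf6 66f uf6 u 66f u u uf6, which concatenate to the answer.

66f66f66fuf6uuuuf666fuf6u66fuuuf6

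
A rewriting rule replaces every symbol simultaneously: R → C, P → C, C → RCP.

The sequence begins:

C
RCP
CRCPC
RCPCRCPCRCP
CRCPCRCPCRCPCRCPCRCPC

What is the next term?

Applying the rule to each of the 21 symbols of CRCPCRCPCRCPCRCPCRCPC gives the pieces RCP C RCP C RCP C RCP C RCP C RCP C RCP C RCP C RCP C RCP C RCP, which concatenate to the answer.

RCPCRCPCRCPCRCPCRCPCRCPCRCPCRCPCRCPCRCPCRCP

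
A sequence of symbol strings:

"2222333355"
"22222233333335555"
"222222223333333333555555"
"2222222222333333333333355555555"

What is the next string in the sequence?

22222222222233333333333333335555555555

The n-th term is 2n+2 2's then 3n+1 3's then 2n 5's (n = 1, 2, …).
For the next term, n = 5, so the run lengths are 12, 16, 10.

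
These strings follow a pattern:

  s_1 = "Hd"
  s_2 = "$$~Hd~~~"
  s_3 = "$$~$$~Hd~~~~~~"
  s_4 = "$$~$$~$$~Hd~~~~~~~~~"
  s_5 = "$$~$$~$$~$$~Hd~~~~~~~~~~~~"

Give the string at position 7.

s(k+1) = $$~·s(k)·~~~, so each term gains $$~ as a prefix and ~~~ as a suffix.
From $$~$$~$$~$$~Hd~~~~~~~~~~~~, 2 further steps: $$~$$~$$~$$~Hd~~~~~~~~~~~~ → $$~$$~$$~$$~$$~Hd~~~~~~~~~~~~~~~ → (answer).

$$~$$~$$~$$~$$~$$~Hd~~~~~~~~~~~~~~~~~~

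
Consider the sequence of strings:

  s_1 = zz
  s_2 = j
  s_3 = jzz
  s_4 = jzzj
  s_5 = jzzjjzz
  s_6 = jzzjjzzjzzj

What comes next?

jzzjjzzjzzjjzzjjzz

From term 3 onward, concatenate the last term with the second-to-last: j·zz = jzz, jzz·j = jzzj, …
So term 7 is jzzjjzzjzzj·jzzjjzz.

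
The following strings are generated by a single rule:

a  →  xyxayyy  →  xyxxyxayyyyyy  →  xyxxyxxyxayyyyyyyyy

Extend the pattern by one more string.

s(k+1) = xyx·s(k)·yyy, so each term gains xyx as a prefix and yyy as a suffix.
Applying this once more to xyxxyxxyxayyyyyyyyy:

xyxxyxxyxxyxayyyyyyyyyyyy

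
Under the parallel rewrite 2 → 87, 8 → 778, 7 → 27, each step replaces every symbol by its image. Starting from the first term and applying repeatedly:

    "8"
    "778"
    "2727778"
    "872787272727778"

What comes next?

Replace each of the 15 characters of 872787272727778 in place — 778 27 87 27 778 27 87 27 87 27 87 27 27 27 778 — and concatenate.

778278727778278727872787272727778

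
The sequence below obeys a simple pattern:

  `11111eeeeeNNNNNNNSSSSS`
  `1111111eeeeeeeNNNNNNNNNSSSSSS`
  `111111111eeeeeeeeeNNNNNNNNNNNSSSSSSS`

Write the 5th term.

1111111111111eeeeeeeeeeeeeNNNNNNNNNNNNNNNSSSSSSSSS

Reading off run lengths: 1 runs 5, 7, 9; e runs 5, 7, 9; N runs 7, 9, 11; S runs 5, 6, 7 — each is linear in n, where the shown terms are n = 2, 3, 4.
Setting n = 6 gives 13, 13, 15, 9 characters in each block.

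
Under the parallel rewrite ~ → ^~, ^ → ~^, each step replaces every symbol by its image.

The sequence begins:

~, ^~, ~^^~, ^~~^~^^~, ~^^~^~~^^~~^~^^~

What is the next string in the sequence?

φ(~^^~^~~^^~~^~^^~) expands symbol-by-symbol to ^~ ~^ ~^ ^~ ~^ ^~ ^~ ~^ ~^ ^~ ^~ ~^ ^~ ~^ ~^ ^~; joining the 16 pieces gives the next term.

^~~^~^^~~^^~^~~^~^^~^~~^^~~^~^^~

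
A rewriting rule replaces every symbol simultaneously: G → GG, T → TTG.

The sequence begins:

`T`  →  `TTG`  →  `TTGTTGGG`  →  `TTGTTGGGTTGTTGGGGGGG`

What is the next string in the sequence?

TTGTTGGGTTGTTGGGGGGGTTGTTGGGTTGTTGGGGGGGGGGGGGGG

Replace each of the 20 characters of TTGTTGGGTTGTTGGGGGGG in place — TTG TTG GG TTG TTG GG GG GG TTG TTG GG TTG TTG GG GG GG GG GG GG GG — and concatenate.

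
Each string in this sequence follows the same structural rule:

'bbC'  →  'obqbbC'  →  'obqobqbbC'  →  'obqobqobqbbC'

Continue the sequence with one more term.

Each term is the previous one with obq prepended.
One more step from obqobqobqbbC gives the answer.

obqobqobqobqbbC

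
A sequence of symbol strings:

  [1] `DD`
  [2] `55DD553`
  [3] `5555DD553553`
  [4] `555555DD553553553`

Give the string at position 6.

s(k+1) = 55·s(k)·553, so each term gains 55 as a prefix and 553 as a suffix.
From 555555DD553553553, 2 further steps: 555555DD553553553 → 55555555DD553553553553 → (answer).

5555555555DD553553553553553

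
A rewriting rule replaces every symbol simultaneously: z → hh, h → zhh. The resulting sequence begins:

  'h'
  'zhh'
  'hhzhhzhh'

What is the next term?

zhhzhhhhzhhzhhhhzhhzhh

Apply φ to hhzhhzhh symbol by symbol: h→zhh, h→zhh, z→hh, h→zhh, h→zhh, z→hh, h→zhh, h→zhh; joined: zhh zhh hh zhh zhh hh zhh zhh.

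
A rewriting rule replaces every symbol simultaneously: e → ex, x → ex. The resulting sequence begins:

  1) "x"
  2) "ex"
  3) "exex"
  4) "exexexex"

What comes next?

Apply φ to exexexex symbol by symbol: e→ex, x→ex, e→ex, x→ex, e→ex, x→ex, e→ex, x→ex; joined: ex ex ex ex ex ex ex ex.

exexexexexexexex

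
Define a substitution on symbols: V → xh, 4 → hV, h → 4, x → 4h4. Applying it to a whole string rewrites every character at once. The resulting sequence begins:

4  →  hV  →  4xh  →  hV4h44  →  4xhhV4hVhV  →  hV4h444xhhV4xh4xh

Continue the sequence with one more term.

4xhhV4hVhVhV4h444xhhV4h44hV4h44

φ(hV4h444xhhV4xh4xh) expands symbol-by-symbol to 4 xh hV 4 hV hV hV 4h4 4 4 xh hV 4h4 4 hV 4h4 4; joining the 17 pieces gives the next term.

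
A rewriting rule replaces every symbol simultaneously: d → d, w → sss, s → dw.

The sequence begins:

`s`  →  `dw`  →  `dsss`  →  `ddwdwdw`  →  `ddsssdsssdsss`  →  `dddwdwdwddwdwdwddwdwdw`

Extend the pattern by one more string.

dddsssdsssdsssddsssdsssdsssddsssdsssdsss

Replace each of the 22 characters of dddwdwdwddwdwdwddwdwdw in place — d d d sss d sss d sss d d sss d sss d sss d d sss d sss d sss — and concatenate.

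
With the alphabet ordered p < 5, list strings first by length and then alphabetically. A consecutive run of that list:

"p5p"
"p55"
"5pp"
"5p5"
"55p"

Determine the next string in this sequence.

Find the rightmost character of 55p below 5, bump it to the next letter, and reset everything to its right to p.

555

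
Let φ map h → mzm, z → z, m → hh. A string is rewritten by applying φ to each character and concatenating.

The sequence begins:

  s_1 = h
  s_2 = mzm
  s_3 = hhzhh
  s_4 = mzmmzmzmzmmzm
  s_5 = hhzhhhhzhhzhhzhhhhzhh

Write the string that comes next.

Rewriting the 21 symbols of hhzhhhhzhhzhhzhhhhzhh one by one yields mzm mzm z mzm mzm mzm mzm z mzm mzm z mzm mzm z mzm mzm mzm mzm z mzm mzm; concatenated:

mzmmzmzmzmmzmmzmmzmzmzmmzmzmzmmzmzmzmmzmmzmmzmzmzmmzm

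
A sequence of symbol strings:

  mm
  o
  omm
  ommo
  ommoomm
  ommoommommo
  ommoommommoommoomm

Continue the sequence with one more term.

ommoommommoommoommommoommommo

This is a Fibonacci-style word recurrence s(k) = s(k−1)·s(k−2): e.g. o·mm = omm.
So term 8 is ommoommommoommoomm·ommoommommo.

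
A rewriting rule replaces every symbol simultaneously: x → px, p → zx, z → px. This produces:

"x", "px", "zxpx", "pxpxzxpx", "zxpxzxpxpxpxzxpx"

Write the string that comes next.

pxpxzxpxpxpxzxpxzxpxzxpxpxpxzxpx

Replace each of the 16 characters of zxpxzxpxpxpxzxpx in place — px px zx px px px zx px zx px zx px px px zx px — and concatenate.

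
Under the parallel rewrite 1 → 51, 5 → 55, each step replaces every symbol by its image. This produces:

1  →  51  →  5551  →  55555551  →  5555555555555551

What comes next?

55555555555555555555555555555551

φ(5555555555555551) expands symbol-by-symbol to 55 55 55 55 55 55 55 55 55 55 55 55 55 55 55 51; joining the 16 pieces gives the next term.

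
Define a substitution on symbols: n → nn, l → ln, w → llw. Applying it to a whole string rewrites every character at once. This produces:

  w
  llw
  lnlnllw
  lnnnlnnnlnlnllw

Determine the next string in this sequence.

lnnnnnnnlnnnnnnnlnnnlnnnlnlnllw

φ(lnnnlnnnlnlnllw) expands symbol-by-symbol to ln nn nn nn ln nn nn nn ln nn ln nn ln ln llw; joining the 15 pieces gives the next term.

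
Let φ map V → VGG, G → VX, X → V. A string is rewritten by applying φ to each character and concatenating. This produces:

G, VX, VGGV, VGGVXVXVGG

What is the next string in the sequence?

Rewriting each symbol of VGGVXVXVGG: V→VGG, G→VX, G→VX, V→VGG, X→V, V→VGG, X→V, V→VGG, G→VX, G→VX, which concatenates to VGG VX VX VGG V VGG V VGG VX VX.

VGGVXVXVGGVVGGVVGGVXVX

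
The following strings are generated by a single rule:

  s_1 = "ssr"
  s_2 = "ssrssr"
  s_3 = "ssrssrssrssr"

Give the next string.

ssrssrssrssrssrssrssrssr

Every step duplicates the string.
One more doubling of ssrssrssrssr gives the answer.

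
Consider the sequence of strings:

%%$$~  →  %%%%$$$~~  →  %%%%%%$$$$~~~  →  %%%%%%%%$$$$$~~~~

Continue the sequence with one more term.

The n-th term is 2n %'s then n+1 $'s then n ~'s (n = 1, 2, …).
For the next term, n = 5, so the run lengths are 10, 6, 5.

%%%%%%%%%%$$$$$$~~~~~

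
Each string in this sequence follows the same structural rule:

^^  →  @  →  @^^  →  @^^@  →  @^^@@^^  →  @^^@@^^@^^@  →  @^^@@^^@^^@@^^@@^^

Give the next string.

From term 3 onward, concatenate the last term with the second-to-last: @·^^ = @^^, @^^·@ = @^^@, …
The next term joins @^^@@^^@^^@@^^@@^^ and @^^@@^^@^^@.

@^^@@^^@^^@@^^@@^^@^^@@^^@^^@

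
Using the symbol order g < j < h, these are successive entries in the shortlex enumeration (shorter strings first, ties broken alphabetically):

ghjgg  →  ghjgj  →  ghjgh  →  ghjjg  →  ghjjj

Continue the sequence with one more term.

ghjjh

The successor of ghjjj increments the rightmost position that isn't already h and resets every position after it to g.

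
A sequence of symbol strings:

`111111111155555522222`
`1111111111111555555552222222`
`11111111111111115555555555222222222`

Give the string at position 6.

11111111111111111111111115555555555555555222222222222222

The n-th term is 3n+1 1's then 2n 5's then 2n-1 2's, where the shown terms are n = 3, 4, 5.
Setting n = 8 gives 25, 16, 15 characters in each block.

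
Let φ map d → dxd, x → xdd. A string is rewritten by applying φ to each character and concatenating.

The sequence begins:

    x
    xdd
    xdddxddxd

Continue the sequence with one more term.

xdddxddxddxdxdddxddxdxdddxd

Expanding xdddxddxd: x→xdd, d→dxd, d→dxd, d→dxd, x→xdd, d→dxd, d→dxd, x→xdd, d→dxd. Concatenated: xdd dxd dxd dxd xdd dxd dxd xdd dxd.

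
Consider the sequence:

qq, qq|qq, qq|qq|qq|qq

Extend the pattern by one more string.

qq|qq|qq|qq|qq|qq|qq|qq

Each string is two copies of the previous one joined by '|'.
So the next term is two copies of qq|qq|qq|qq with '|' between the halves.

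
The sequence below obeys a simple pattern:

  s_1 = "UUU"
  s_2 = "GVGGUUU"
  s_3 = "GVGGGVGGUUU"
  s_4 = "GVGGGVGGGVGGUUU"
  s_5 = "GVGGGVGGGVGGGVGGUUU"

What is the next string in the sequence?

GVGGGVGGGVGGGVGGGVGGUUU

Each term is the previous one with GVGG prepended.
So the next term is GVGG·GVGGGVGGGVGGGVGGUUU.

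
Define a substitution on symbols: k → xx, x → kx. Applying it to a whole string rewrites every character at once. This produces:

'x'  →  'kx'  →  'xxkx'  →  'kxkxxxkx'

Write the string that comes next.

Rewriting each symbol of kxkxxxkx: k→xx, x→kx, k→xx, x→kx, x→kx, x→kx, k→xx, x→kx, which concatenates to xx kx xx kx kx kx xx kx.

xxkxxxkxkxkxxxkx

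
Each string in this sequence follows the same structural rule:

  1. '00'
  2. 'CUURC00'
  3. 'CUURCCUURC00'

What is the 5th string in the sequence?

CUURCCUURCCUURCCUURC00

Each term is the previous one with CUURC prepended.
From CUURCCUURC00, 2 further steps: CUURCCUURC00 → CUURCCUURCCUURC00 → (answer).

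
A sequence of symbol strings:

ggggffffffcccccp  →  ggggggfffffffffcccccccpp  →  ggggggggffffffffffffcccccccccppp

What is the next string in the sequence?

Each string has the form g^{2n+2} f^{3n+3} c^{2n+3} p^{n} (n = 1, 2, …).
At n = 4 the blocks have lengths 10, 15, 11, 4.

ggggggggggfffffffffffffffcccccccccccpppp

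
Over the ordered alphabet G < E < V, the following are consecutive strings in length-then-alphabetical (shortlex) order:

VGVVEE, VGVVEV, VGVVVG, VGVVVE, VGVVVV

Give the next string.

Find the rightmost character of VGVVVV below V, bump it to the next letter, and reset everything to its right to G.

VEGGGG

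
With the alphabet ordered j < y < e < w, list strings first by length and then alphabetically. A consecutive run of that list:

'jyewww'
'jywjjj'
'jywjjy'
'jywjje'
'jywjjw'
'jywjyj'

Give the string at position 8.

jywjye

Continuing the enumeration 2 steps past jywjyj: jywjyj → jywjyy → (answer).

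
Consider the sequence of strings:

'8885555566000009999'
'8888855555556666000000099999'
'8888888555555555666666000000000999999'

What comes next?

8888888885555555555566666666000000000009999999

Each string has the form 8^{2n+1} 5^{2n+3} 6^{2n} 0^{2n+3} 9^{n+3} (n = 1, 2, …).
Setting n = 4 gives 9, 11, 8, 11, 7 characters in each block.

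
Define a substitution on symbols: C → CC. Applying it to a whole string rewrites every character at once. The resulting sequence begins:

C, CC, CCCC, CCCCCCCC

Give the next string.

CCCCCCCCCCCCCCCC

Apply φ to CCCCCCCC symbol by symbol: C→CC, C→CC, C→CC, C→CC, C→CC, C→CC, C→CC, C→CC; joined: CC CC CC CC CC CC CC CC.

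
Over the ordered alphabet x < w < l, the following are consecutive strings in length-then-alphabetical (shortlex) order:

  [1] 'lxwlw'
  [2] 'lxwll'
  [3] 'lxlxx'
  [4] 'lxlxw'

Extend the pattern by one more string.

lxlxl

The successor of lxlxw increments the rightmost position that isn't already l and resets every position after it to x.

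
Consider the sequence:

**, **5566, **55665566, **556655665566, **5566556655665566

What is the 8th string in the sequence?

Each term is the previous one with 5566 appended.
From **5566556655665566, 3 further steps: **5566556655665566 → **55665566556655665566 → **556655665566556655665566 → (answer).

**5566556655665566556655665566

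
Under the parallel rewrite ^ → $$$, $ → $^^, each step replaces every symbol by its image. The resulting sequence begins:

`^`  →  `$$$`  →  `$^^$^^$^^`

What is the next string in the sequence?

$^^$$$$$$$^^$$$$$$$^^$$$$$$

Expanding $^^$^^$^^: $→$^^, ^→$$$, ^→$$$, $→$^^, ^→$$$, ^→$$$, $→$^^, ^→$$$, ^→$$$. Concatenated: $^^ $$$ $$$ $^^ $$$ $$$ $^^ $$$ $$$.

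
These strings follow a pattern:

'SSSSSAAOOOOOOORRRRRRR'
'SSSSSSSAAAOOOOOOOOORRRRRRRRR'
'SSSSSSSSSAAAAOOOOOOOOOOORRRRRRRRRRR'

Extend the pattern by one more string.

SSSSSSSSSSSAAAAAOOOOOOOOOOOOORRRRRRRRRRRRR

The n-th term is 2n+1 S's then n A's then 2n+3 O's then 2n+3 R's, where the shown terms are n = 2, 3, 4.
At n = 5 the blocks have lengths 11, 5, 13, 13.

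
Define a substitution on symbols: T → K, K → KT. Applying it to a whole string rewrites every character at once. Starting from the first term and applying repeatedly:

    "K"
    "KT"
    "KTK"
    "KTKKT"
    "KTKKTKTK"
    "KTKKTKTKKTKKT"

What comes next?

KTKKTKTKKTKKTKTKKTKTK

φ(KTKKTKTKKTKKT) expands symbol-by-symbol to KT K KT KT K KT K KT KT K KT KT K; joining the 13 pieces gives the next term.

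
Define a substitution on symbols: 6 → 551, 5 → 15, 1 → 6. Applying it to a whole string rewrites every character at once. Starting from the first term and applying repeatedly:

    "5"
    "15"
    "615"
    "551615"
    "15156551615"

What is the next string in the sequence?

Apply φ to 15156551615 symbol by symbol: 1→6, 5→15, 1→6, 5→15, 6→551, 5→15, 5→15, 1→6, 6→551, 1→6, 5→15; joined: 6 15 6 15 551 15 15 6 551 6 15.

61561555115156551615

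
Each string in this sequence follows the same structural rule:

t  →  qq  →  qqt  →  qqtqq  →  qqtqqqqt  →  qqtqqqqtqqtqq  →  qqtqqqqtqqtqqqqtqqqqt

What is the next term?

qqtqqqqtqqtqqqqtqqqqtqqtqqqqtqqtqq

Each term (from the third on) is the previous term followed by the one before it: term 3 = qq·t = qqt.
The next term joins qqtqqqqtqqtqqqqtqqqqt and qqtqqqqtqqtqq.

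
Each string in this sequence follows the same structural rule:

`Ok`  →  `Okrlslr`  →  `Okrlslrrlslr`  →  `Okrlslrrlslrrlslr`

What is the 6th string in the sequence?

Okrlslrrlslrrlslrrlslrrlslr

The strings grow by a fixed suffix rlslr each time.
From Okrlslrrlslrrlslr, 2 further steps: Okrlslrrlslrrlslr → Okrlslrrlslrrlslrrlslr → (answer).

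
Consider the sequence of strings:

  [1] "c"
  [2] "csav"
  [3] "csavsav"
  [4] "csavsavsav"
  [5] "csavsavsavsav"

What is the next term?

The strings grow by a fixed suffix sav each time.
One more step from csavsavsavsav gives the answer.

csavsavsavsavsav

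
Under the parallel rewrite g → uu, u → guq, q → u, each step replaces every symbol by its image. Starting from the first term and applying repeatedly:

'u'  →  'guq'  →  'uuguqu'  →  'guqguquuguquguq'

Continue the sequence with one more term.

uuguquuuguquguqguquuguquguquuguqu

Applying the rule to each of the 15 symbols of guqguquuguquguq gives the pieces uu guq u uu guq u guq guq uu guq u guq uu guq u, which concatenate to the answer.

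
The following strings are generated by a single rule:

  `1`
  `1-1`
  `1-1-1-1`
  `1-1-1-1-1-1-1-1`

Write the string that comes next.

1-1-1-1-1-1-1-1-1-1-1-1-1-1-1-1

Each string is two copies of the previous one joined by '-'.
So the next term is two copies of 1-1-1-1-1-1-1-1 with '-' between the halves.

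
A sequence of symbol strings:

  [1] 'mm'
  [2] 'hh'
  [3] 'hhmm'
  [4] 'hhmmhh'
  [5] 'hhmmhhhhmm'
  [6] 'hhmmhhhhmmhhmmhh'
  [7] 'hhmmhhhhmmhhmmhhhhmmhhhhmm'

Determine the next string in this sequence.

hhmmhhhhmmhhmmhhhhmmhhhhmmhhmmhhhhmmhhmmhh

Each term (from the third on) is the previous term followed by the one before it: term 3 = hh·mm = hhmm.
Continuing: hhmmhhhhmmhhmmhhhhmmhhhhmm · hhmmhhhhmmhhmmhh gives term 8.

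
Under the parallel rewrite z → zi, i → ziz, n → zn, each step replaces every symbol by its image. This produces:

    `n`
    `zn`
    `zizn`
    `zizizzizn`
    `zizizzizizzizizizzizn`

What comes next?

Replace each of the 21 characters of zizizzizizzizizizzizn in place — zi ziz zi ziz zi zi ziz zi ziz zi zi ziz zi ziz zi ziz zi zi ziz zi zn — and concatenate.

zizizzizizzizizizzizizzizizizzizizzizizzizizizzizn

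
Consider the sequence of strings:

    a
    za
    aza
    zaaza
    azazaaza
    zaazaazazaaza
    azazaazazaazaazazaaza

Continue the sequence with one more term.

Each term (from the third on) is the two preceding terms concatenated in order: term 3 = a·za = aza.
Continuing: zaazaazazaaza · azazaazazaazaazazaaza gives term 8.

zaazaazazaazaazazaazazaazaazazaaza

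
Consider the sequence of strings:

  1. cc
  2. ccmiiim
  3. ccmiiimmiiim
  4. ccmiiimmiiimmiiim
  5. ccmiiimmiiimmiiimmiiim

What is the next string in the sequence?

Each term is the previous one with miiim appended.
One more step from ccmiiimmiiimmiiimmiiim gives the answer.

ccmiiimmiiimmiiimmiiimmiiim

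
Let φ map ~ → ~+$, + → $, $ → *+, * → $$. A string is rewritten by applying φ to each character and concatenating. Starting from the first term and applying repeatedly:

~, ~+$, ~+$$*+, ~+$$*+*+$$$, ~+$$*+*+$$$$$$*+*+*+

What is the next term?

Rewriting the 20 symbols of ~+$$*+*+$$$$$$*+*+*+ one by one yields ~+$ $ *+ *+ $$ $ $$ $ *+ *+ *+ *+ *+ *+ $$ $ $$ $ $$ $; concatenated:

~+$$*+*+$$$$$$*+*+*+*+*+*+$$$$$$$$$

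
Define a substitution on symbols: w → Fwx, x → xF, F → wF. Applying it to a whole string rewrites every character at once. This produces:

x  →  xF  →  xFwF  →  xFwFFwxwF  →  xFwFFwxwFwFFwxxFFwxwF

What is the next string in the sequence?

xFwFFwxwFwFFwxxFFwxwFFwxwFwFFwxxFxFwFwFFwxxFFwxwF

Replace each of the 21 characters of xFwFFwxwFwFFwxxFFwxwF in place — xF wF Fwx wF wF Fwx xF Fwx wF Fwx wF wF Fwx xF xF wF wF Fwx xF Fwx wF — and concatenate.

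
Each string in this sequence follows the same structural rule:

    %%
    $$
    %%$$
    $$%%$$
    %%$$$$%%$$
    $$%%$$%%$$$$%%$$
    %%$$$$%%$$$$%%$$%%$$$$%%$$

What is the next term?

$$%%$$%%$$$$%%$$%%$$$$%%$$$$%%$$%%$$$$%%$$

This is a Fibonacci-style word recurrence s(k) = s(k−2)·s(k−1): e.g. %%·$$ = %%$$.
Continuing: $$%%$$%%$$$$%%$$ · %%$$$$%%$$$$%%$$%%$$$$%%$$ gives term 8.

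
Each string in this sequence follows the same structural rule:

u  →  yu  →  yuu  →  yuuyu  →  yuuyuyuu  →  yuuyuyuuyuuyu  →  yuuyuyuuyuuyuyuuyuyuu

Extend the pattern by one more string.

This is a Fibonacci-style word recurrence s(k) = s(k−1)·s(k−2): e.g. yu·u = yuu.
Continuing: yuuyuyuuyuuyuyuuyuyuu · yuuyuyuuyuuyu gives term 8.

yuuyuyuuyuuyuyuuyuyuuyuuyuyuuyuuyu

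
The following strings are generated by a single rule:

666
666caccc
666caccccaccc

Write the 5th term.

Every step adds caccc to the end: s(k+1) = s(k)·caccc.
From 666caccccaccc, 2 further steps: 666caccccaccc → 666caccccaccccaccc → (answer).

666caccccaccccaccccaccc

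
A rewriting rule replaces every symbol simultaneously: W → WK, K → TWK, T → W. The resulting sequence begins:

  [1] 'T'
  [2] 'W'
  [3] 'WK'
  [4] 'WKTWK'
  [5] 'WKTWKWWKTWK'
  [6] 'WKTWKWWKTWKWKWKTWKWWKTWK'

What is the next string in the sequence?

Rewriting the 24 symbols of WKTWKWWKTWKWKWKTWKWWKTWK one by one yields WK TWK W WK TWK WK WK TWK W WK TWK WK TWK WK TWK W WK TWK WK WK TWK W WK TWK; concatenated:

WKTWKWWKTWKWKWKTWKWWKTWKWKTWKWKTWKWWKTWKWKWKTWKWWKTWK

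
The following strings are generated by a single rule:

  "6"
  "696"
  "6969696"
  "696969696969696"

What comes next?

6969696969696969696969696969696

Every step duplicates the string with '9' between the halves.
So the next term is two copies of 696969696969696 with '9' between the halves.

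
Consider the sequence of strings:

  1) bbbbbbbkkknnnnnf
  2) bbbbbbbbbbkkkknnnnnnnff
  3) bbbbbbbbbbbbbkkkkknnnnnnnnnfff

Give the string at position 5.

bbbbbbbbbbbbbbbbbbbkkkkkkknnnnnnnnnnnnnfffff

Term n consists of 3n+1 b's, followed by n+1 k's, followed by 2n+1 n's, followed by n-1 f's, where the shown terms are n = 2, 3, 4.
At n = 6 the blocks have lengths 19, 7, 13, 5.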